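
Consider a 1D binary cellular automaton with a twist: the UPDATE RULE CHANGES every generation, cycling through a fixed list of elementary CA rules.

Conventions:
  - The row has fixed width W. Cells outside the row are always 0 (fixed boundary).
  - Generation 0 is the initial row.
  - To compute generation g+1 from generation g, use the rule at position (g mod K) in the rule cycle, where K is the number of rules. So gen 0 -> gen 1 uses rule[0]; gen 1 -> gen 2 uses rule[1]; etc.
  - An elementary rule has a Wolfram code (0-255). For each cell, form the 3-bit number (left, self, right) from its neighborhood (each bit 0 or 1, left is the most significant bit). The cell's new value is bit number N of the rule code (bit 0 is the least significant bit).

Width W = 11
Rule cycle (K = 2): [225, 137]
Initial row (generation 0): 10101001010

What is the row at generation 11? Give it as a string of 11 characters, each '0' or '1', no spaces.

Answer: 00110110001

Derivation:
Gen 0: 10101001010
Gen 1 (rule 225): 01010000100
Gen 2 (rule 137): 00000110001
Gen 3 (rule 225): 11110010100
Gen 4 (rule 137): 11100000001
Gen 5 (rule 225): 01101111100
Gen 6 (rule 137): 01001111001
Gen 7 (rule 225): 00000111000
Gen 8 (rule 137): 11110110011
Gen 9 (rule 225): 01111010001
Gen 10 (rule 137): 01110000100
Gen 11 (rule 225): 00110110001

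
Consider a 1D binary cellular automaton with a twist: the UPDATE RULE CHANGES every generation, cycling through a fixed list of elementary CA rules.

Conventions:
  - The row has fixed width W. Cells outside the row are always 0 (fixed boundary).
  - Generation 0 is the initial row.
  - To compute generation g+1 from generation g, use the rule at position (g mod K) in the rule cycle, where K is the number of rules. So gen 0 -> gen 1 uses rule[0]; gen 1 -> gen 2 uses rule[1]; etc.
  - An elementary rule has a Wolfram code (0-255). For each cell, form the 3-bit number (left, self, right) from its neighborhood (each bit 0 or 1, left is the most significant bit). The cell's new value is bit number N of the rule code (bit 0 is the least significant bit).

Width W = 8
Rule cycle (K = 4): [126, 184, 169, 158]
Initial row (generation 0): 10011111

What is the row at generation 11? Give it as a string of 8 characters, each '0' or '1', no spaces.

Answer: 11111100

Derivation:
Gen 0: 10011111
Gen 1 (rule 126): 11110001
Gen 2 (rule 184): 11101000
Gen 3 (rule 169): 11010011
Gen 4 (rule 158): 10011110
Gen 5 (rule 126): 11110011
Gen 6 (rule 184): 11101010
Gen 7 (rule 169): 11010100
Gen 8 (rule 158): 10010110
Gen 9 (rule 126): 11111111
Gen 10 (rule 184): 11111110
Gen 11 (rule 169): 11111100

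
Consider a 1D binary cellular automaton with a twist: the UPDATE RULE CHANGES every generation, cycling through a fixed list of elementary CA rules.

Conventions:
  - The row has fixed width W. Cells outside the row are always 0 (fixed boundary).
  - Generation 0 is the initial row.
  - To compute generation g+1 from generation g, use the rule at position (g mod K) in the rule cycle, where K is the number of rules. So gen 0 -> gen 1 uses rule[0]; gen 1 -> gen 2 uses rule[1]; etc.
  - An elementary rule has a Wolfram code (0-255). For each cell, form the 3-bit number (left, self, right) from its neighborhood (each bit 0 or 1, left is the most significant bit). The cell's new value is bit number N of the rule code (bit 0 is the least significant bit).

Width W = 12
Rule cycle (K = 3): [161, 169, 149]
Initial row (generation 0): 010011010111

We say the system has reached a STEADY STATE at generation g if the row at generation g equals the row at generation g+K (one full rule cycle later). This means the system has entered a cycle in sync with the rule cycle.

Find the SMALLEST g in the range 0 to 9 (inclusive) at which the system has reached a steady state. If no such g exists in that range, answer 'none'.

Answer: 4

Derivation:
Gen 0: 010011010111
Gen 1 (rule 161): 000000101010
Gen 2 (rule 169): 111110010100
Gen 3 (rule 149): 011101010111
Gen 4 (rule 161): 001010101010
Gen 5 (rule 169): 100101010100
Gen 6 (rule 149): 110101010111
Gen 7 (rule 161): 001010101010
Gen 8 (rule 169): 100101010100
Gen 9 (rule 149): 110101010111
Gen 10 (rule 161): 001010101010
Gen 11 (rule 169): 100101010100
Gen 12 (rule 149): 110101010111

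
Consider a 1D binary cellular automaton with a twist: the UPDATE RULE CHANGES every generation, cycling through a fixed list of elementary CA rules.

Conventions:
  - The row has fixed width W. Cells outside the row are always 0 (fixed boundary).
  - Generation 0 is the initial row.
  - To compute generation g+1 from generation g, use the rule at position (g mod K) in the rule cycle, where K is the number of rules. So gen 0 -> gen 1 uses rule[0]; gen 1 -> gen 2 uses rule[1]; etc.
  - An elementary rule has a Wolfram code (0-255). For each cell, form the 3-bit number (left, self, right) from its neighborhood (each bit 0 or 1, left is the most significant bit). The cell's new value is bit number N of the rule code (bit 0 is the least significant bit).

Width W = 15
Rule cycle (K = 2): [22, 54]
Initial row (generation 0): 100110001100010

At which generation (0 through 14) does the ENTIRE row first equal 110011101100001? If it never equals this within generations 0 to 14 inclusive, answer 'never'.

Answer: never

Derivation:
Gen 0: 100110001100010
Gen 1 (rule 22): 111001010010111
Gen 2 (rule 54): 000111111111000
Gen 3 (rule 22): 001000000000100
Gen 4 (rule 54): 011100000001110
Gen 5 (rule 22): 100010000010001
Gen 6 (rule 54): 110111000111011
Gen 7 (rule 22): 000000101000000
Gen 8 (rule 54): 000001111100000
Gen 9 (rule 22): 000010000010000
Gen 10 (rule 54): 000111000111000
Gen 11 (rule 22): 001000101000100
Gen 12 (rule 54): 011101111101110
Gen 13 (rule 22): 100000000000001
Gen 14 (rule 54): 110000000000011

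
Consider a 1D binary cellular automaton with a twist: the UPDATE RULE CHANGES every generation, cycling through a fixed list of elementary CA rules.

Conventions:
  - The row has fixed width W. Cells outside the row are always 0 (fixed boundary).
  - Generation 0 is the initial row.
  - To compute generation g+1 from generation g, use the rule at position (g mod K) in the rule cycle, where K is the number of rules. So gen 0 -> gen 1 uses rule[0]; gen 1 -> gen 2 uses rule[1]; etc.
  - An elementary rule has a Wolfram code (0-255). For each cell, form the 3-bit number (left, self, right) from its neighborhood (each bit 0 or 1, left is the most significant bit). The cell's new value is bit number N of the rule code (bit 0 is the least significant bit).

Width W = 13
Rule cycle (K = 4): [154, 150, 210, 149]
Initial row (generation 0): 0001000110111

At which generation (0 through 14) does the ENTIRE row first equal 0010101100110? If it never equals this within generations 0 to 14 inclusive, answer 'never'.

Gen 0: 0001000110111
Gen 1 (rule 154): 0010101100110
Gen 2 (rule 150): 0110100011001
Gen 3 (rule 210): 1010010101110
Gen 4 (rule 149): 1011010100101
Gen 5 (rule 154): 0010000011000
Gen 6 (rule 150): 0111000100100
Gen 7 (rule 210): 1011101011010
Gen 8 (rule 149): 1001001000011
Gen 9 (rule 154): 0110110100110
Gen 10 (rule 150): 1000000111001
Gen 11 (rule 210): 0100001011110
Gen 12 (rule 149): 0111101001101
Gen 13 (rule 154): 1111000111000
Gen 14 (rule 150): 0110101010100

Answer: 1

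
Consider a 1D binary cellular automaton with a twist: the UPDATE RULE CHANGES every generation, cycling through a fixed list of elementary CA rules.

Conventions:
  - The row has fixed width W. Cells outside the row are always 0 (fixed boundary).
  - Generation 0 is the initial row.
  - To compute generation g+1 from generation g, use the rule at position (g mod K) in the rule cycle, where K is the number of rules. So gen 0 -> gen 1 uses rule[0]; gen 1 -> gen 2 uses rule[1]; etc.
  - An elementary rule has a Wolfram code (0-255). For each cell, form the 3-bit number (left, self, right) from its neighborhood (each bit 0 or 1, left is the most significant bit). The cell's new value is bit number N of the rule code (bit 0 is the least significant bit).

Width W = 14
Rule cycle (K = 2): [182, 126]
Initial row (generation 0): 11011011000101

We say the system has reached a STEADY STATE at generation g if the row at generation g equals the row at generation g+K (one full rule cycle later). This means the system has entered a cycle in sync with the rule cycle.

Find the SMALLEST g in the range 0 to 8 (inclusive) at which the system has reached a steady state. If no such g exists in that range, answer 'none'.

Gen 0: 11011011000101
Gen 1 (rule 182): 00100100101111
Gen 2 (rule 126): 01111111111001
Gen 3 (rule 182): 10111111110111
Gen 4 (rule 126): 11100000011101
Gen 5 (rule 182): 01010000101011
Gen 6 (rule 126): 11111001111111
Gen 7 (rule 182): 01110110111110
Gen 8 (rule 126): 11011111100011
Gen 9 (rule 182): 00101111010100
Gen 10 (rule 126): 01111001111110

Answer: none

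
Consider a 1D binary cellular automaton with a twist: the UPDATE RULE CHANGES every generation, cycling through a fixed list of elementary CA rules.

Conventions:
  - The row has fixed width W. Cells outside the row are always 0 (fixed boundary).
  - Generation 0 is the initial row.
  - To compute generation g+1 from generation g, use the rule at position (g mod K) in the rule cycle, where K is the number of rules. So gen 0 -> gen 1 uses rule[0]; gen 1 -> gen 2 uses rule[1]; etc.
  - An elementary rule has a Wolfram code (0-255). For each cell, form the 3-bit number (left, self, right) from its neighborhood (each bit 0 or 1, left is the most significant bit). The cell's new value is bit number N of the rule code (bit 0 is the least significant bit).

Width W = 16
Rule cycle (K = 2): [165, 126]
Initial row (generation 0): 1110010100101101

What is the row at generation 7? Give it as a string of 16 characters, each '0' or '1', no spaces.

Gen 0: 1110010100101101
Gen 1 (rule 165): 0100011100110011
Gen 2 (rule 126): 1110110111111111
Gen 3 (rule 165): 0101001011111110
Gen 4 (rule 126): 1111111110000011
Gen 5 (rule 165): 0111111100111000
Gen 6 (rule 126): 1100000111101100
Gen 7 (rule 165): 0001110011010001

Answer: 0001110011010001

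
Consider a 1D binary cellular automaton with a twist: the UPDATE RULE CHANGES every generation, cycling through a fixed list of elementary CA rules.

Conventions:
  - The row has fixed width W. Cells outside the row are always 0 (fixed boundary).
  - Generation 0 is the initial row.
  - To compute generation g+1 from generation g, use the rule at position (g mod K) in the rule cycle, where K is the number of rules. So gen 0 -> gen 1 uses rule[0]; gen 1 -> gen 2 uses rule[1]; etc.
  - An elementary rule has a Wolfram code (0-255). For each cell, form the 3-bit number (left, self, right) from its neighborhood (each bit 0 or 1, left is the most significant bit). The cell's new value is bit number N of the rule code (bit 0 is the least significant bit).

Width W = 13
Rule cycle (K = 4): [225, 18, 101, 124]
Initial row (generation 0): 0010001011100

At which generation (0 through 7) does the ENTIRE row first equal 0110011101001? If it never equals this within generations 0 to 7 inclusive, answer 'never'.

Answer: never

Derivation:
Gen 0: 0010001011100
Gen 1 (rule 225): 1000100101101
Gen 2 (rule 18): 0101011000000
Gen 3 (rule 101): 0111101011111
Gen 4 (rule 124): 0100111110001
Gen 5 (rule 225): 0000011110100
Gen 6 (rule 18): 0000100000010
Gen 7 (rule 101): 1110101111010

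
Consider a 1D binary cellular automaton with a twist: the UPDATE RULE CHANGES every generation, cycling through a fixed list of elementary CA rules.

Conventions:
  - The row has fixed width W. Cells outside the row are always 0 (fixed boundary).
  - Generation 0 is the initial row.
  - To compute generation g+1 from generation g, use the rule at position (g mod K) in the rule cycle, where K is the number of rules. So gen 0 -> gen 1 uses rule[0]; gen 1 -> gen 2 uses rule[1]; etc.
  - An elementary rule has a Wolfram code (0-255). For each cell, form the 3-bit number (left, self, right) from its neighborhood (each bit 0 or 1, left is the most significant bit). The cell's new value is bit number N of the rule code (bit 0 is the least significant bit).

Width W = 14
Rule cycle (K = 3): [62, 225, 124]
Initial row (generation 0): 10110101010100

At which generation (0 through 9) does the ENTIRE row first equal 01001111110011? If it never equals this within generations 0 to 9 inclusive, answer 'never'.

Gen 0: 10110101010100
Gen 1 (rule 62): 11101111111110
Gen 2 (rule 225): 01110111111110
Gen 3 (rule 124): 01011100000011
Gen 4 (rule 62): 11110010000110
Gen 5 (rule 225): 01110000110010
Gen 6 (rule 124): 01011000111011
Gen 7 (rule 62): 11110101100110
Gen 8 (rule 225): 01111010100010
Gen 9 (rule 124): 01001111110011

Answer: 9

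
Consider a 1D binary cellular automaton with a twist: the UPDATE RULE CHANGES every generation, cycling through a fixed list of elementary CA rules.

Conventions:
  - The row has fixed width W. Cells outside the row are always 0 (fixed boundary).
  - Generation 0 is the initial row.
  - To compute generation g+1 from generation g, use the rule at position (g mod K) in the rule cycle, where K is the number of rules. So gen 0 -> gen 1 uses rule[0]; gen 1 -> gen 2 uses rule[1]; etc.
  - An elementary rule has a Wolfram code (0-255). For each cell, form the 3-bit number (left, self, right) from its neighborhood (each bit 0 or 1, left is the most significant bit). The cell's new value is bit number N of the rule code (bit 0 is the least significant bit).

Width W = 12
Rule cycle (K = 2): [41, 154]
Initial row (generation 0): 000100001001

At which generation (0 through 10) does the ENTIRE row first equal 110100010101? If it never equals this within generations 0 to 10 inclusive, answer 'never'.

Gen 0: 000100001001
Gen 1 (rule 41): 110001100000
Gen 2 (rule 154): 101011010000
Gen 3 (rule 41): 010110100111
Gen 4 (rule 154): 100100011110
Gen 5 (rule 41): 000001010000
Gen 6 (rule 154): 000010001000
Gen 7 (rule 41): 111000100011
Gen 8 (rule 154): 110101010110
Gen 9 (rule 41): 101010101100
Gen 10 (rule 154): 000000001010

Answer: never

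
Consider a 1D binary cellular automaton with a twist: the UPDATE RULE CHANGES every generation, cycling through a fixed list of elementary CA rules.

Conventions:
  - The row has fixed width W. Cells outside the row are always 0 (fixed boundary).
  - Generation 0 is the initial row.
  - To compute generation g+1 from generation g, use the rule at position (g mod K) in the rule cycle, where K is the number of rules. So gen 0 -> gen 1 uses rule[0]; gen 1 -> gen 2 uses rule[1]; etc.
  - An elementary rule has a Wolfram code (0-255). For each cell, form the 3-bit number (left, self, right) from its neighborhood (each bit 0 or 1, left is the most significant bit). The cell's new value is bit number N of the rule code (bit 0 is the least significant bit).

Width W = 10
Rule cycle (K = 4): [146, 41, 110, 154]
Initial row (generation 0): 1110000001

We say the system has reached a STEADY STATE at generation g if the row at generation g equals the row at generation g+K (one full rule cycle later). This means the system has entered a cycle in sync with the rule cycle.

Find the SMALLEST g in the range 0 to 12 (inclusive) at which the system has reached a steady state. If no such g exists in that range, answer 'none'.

Answer: 4

Derivation:
Gen 0: 1110000001
Gen 1 (rule 146): 0101000010
Gen 2 (rule 41): 0010011000
Gen 3 (rule 110): 0110111000
Gen 4 (rule 154): 1100110100
Gen 5 (rule 146): 0011000010
Gen 6 (rule 41): 1010011000
Gen 7 (rule 110): 1110111000
Gen 8 (rule 154): 1100110100
Gen 9 (rule 146): 0011000010
Gen 10 (rule 41): 1010011000
Gen 11 (rule 110): 1110111000
Gen 12 (rule 154): 1100110100
Gen 13 (rule 146): 0011000010
Gen 14 (rule 41): 1010011000
Gen 15 (rule 110): 1110111000
Gen 16 (rule 154): 1100110100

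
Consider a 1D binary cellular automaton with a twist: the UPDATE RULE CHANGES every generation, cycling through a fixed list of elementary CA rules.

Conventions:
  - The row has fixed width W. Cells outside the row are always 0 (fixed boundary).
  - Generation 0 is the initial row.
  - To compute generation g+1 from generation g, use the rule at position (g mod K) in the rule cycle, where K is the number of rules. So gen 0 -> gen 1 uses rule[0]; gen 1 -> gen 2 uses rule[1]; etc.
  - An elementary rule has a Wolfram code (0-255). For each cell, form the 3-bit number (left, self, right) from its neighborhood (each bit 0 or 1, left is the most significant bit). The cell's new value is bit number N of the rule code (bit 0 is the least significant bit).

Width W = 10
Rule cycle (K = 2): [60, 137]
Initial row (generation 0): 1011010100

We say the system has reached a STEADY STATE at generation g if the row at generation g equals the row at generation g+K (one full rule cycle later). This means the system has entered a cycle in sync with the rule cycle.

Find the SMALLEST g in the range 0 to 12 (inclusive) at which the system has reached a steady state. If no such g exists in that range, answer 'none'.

Answer: 12

Derivation:
Gen 0: 1011010100
Gen 1 (rule 60): 1110111110
Gen 2 (rule 137): 1100111100
Gen 3 (rule 60): 1010100010
Gen 4 (rule 137): 0000001000
Gen 5 (rule 60): 0000001100
Gen 6 (rule 137): 1111101001
Gen 7 (rule 60): 1000011101
Gen 8 (rule 137): 0011011000
Gen 9 (rule 60): 0010110100
Gen 10 (rule 137): 1000100001
Gen 11 (rule 60): 1100110001
Gen 12 (rule 137): 1000100100
Gen 13 (rule 60): 1100110110
Gen 14 (rule 137): 1000100100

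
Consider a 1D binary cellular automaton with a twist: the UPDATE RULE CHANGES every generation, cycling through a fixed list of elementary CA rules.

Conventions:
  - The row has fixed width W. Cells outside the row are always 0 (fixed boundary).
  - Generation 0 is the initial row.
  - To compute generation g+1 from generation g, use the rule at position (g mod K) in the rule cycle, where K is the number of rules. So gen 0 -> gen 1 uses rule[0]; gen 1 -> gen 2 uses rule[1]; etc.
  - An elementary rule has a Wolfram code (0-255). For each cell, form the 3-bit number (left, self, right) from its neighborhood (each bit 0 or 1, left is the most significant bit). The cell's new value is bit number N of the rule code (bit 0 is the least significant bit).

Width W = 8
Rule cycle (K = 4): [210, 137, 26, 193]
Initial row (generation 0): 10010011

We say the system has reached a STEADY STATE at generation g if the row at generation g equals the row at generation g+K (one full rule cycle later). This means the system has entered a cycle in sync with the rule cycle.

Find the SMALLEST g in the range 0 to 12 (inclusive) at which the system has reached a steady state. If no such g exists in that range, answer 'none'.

Gen 0: 10010011
Gen 1 (rule 210): 01101101
Gen 2 (rule 137): 01001000
Gen 3 (rule 26): 10110100
Gen 4 (rule 193): 00010001
Gen 5 (rule 210): 00101010
Gen 6 (rule 137): 10000000
Gen 7 (rule 26): 01000000
Gen 8 (rule 193): 00011111
Gen 9 (rule 210): 00101111
Gen 10 (rule 137): 10001110
Gen 11 (rule 26): 01011001
Gen 12 (rule 193): 00001000
Gen 13 (rule 210): 00010100
Gen 14 (rule 137): 11000001
Gen 15 (rule 26): 10100010
Gen 16 (rule 193): 00001000

Answer: 12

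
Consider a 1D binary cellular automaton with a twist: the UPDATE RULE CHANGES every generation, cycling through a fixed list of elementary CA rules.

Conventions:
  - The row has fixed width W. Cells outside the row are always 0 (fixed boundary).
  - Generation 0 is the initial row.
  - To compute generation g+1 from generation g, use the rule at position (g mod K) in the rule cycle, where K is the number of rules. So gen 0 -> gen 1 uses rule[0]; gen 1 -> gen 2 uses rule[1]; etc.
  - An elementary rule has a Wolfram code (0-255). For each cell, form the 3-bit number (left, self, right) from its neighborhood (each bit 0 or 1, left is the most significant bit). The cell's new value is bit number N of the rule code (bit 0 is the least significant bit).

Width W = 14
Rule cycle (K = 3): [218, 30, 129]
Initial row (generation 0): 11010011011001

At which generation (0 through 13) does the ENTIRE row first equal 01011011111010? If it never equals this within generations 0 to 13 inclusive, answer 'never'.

Answer: 13

Derivation:
Gen 0: 11010011011001
Gen 1 (rule 218): 11001111011110
Gen 2 (rule 30): 10111000010001
Gen 3 (rule 129): 00010011000100
Gen 4 (rule 218): 00101111101010
Gen 5 (rule 30): 01101000001011
Gen 6 (rule 129): 00000011100000
Gen 7 (rule 218): 00000111110000
Gen 8 (rule 30): 00001100001000
Gen 9 (rule 129): 11100001100011
Gen 10 (rule 218): 11110011110111
Gen 11 (rule 30): 10001110000100
Gen 12 (rule 129): 00100100110001
Gen 13 (rule 218): 01011011111010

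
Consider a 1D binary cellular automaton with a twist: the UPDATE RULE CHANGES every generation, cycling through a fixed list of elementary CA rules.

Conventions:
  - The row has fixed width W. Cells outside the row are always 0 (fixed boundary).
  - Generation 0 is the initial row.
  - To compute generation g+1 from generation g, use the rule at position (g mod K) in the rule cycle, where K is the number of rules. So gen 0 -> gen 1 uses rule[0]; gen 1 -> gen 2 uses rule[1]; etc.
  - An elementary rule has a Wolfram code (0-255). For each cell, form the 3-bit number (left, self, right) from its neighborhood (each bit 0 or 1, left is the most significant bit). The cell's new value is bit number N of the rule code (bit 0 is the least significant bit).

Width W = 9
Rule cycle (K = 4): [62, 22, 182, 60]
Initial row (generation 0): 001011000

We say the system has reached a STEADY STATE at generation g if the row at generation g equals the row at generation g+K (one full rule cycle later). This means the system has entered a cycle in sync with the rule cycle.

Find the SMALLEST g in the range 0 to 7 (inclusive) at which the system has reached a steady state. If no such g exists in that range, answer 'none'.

Answer: 6

Derivation:
Gen 0: 001011000
Gen 1 (rule 62): 011110100
Gen 2 (rule 22): 100000110
Gen 3 (rule 182): 110001001
Gen 4 (rule 60): 101001101
Gen 5 (rule 62): 111111011
Gen 6 (rule 22): 000000000
Gen 7 (rule 182): 000000000
Gen 8 (rule 60): 000000000
Gen 9 (rule 62): 000000000
Gen 10 (rule 22): 000000000
Gen 11 (rule 182): 000000000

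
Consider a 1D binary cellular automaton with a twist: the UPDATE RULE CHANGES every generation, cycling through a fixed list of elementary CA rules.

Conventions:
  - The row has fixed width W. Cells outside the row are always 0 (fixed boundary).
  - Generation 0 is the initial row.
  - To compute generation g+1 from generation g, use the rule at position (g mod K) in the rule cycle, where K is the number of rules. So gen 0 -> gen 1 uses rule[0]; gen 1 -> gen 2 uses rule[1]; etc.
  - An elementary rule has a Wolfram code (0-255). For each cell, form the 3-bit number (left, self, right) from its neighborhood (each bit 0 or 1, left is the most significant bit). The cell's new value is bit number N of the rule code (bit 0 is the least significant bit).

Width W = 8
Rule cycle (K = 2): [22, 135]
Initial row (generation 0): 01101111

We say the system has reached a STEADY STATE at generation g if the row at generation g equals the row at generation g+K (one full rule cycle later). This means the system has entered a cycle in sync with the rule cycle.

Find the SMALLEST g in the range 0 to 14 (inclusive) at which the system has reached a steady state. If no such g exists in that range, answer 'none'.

Answer: 1

Derivation:
Gen 0: 01101111
Gen 1 (rule 22): 10000000
Gen 2 (rule 135): 10111111
Gen 3 (rule 22): 10000000
Gen 4 (rule 135): 10111111
Gen 5 (rule 22): 10000000
Gen 6 (rule 135): 10111111
Gen 7 (rule 22): 10000000
Gen 8 (rule 135): 10111111
Gen 9 (rule 22): 10000000
Gen 10 (rule 135): 10111111
Gen 11 (rule 22): 10000000
Gen 12 (rule 135): 10111111
Gen 13 (rule 22): 10000000
Gen 14 (rule 135): 10111111
Gen 15 (rule 22): 10000000
Gen 16 (rule 135): 10111111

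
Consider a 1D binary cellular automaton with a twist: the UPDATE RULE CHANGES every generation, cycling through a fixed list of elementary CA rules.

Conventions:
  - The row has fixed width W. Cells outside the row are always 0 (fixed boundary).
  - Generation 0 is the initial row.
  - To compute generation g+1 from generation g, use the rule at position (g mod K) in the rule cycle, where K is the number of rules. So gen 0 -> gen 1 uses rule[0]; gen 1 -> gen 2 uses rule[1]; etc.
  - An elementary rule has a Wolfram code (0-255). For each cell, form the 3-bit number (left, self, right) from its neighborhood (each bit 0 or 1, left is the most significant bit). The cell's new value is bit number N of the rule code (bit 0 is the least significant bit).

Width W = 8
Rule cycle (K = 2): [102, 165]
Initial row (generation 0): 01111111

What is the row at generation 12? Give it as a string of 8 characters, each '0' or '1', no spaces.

Gen 0: 01111111
Gen 1 (rule 102): 10000001
Gen 2 (rule 165): 10111101
Gen 3 (rule 102): 11000111
Gen 4 (rule 165): 00010010
Gen 5 (rule 102): 00110110
Gen 6 (rule 165): 10001000
Gen 7 (rule 102): 10011000
Gen 8 (rule 165): 10000011
Gen 9 (rule 102): 10000101
Gen 10 (rule 165): 10110111
Gen 11 (rule 102): 11011001
Gen 12 (rule 165): 00100001

Answer: 00100001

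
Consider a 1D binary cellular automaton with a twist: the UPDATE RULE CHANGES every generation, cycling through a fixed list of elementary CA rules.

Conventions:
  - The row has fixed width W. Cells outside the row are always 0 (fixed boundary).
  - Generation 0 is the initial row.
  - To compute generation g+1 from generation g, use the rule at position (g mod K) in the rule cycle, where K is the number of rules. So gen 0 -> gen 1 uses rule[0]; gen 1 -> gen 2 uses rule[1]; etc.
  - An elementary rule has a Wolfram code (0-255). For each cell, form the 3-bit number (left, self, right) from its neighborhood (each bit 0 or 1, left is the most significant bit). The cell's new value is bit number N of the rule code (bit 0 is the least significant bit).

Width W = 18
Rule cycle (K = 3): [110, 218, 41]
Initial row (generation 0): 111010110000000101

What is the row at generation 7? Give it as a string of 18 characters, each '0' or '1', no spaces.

Answer: 100011111000000111

Derivation:
Gen 0: 111010110000000101
Gen 1 (rule 110): 101111110000001111
Gen 2 (rule 218): 001111111000011111
Gen 3 (rule 41): 101000000011010000
Gen 4 (rule 110): 111000000111110000
Gen 5 (rule 218): 111100001111111000
Gen 6 (rule 41): 100001101000000011
Gen 7 (rule 110): 100011111000000111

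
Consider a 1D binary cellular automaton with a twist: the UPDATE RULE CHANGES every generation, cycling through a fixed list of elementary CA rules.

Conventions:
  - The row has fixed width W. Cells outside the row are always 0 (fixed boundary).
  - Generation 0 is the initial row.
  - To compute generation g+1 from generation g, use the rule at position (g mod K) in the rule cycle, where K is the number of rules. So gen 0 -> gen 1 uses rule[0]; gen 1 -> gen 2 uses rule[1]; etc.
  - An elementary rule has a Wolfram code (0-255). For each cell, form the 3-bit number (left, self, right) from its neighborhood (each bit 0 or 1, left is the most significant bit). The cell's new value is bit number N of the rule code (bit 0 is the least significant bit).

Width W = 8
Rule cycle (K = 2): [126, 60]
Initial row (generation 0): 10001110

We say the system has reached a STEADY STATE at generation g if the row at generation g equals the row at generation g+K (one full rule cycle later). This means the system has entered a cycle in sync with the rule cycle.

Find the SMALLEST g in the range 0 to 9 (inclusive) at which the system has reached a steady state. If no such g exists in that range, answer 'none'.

Gen 0: 10001110
Gen 1 (rule 126): 11011011
Gen 2 (rule 60): 10110110
Gen 3 (rule 126): 11111111
Gen 4 (rule 60): 10000000
Gen 5 (rule 126): 11000000
Gen 6 (rule 60): 10100000
Gen 7 (rule 126): 11110000
Gen 8 (rule 60): 10001000
Gen 9 (rule 126): 11011100
Gen 10 (rule 60): 10110010
Gen 11 (rule 126): 11111111

Answer: none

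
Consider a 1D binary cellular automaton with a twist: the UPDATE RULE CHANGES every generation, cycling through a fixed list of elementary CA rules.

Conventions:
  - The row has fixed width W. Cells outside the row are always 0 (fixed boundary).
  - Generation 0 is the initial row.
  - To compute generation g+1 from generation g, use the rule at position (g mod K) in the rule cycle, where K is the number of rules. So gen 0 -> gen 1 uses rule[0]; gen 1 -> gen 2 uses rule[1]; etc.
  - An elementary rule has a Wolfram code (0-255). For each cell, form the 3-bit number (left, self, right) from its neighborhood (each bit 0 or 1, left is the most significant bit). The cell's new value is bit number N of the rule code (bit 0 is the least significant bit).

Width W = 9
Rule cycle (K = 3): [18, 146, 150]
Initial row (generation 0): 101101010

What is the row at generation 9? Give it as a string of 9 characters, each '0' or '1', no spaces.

Gen 0: 101101010
Gen 1 (rule 18): 000000001
Gen 2 (rule 146): 000000010
Gen 3 (rule 150): 000000111
Gen 4 (rule 18): 000001000
Gen 5 (rule 146): 000010100
Gen 6 (rule 150): 000110110
Gen 7 (rule 18): 001000001
Gen 8 (rule 146): 010100010
Gen 9 (rule 150): 110110111

Answer: 110110111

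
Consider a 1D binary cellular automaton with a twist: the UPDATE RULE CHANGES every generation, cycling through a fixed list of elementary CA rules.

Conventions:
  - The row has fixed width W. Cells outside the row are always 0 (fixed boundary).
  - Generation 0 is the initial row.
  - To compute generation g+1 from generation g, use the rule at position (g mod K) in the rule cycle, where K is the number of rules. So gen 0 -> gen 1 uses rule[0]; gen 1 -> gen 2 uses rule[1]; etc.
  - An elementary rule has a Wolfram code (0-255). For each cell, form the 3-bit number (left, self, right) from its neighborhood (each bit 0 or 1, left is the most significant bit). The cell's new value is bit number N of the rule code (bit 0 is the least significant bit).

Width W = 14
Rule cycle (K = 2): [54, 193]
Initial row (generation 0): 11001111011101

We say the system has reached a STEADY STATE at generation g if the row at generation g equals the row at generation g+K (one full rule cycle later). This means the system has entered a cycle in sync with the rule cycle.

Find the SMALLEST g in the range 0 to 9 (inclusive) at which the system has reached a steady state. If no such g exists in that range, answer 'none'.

Gen 0: 11001111011101
Gen 1 (rule 54): 00110000100011
Gen 2 (rule 193): 10010110001001
Gen 3 (rule 54): 11111001011111
Gen 4 (rule 193): 01111000001111
Gen 5 (rule 54): 10000100010000
Gen 6 (rule 193): 00110001000111
Gen 7 (rule 54): 01001011101000
Gen 8 (rule 193): 00000001100011
Gen 9 (rule 54): 00000010010100
Gen 10 (rule 193): 11111000000001
Gen 11 (rule 54): 00000100000011

Answer: none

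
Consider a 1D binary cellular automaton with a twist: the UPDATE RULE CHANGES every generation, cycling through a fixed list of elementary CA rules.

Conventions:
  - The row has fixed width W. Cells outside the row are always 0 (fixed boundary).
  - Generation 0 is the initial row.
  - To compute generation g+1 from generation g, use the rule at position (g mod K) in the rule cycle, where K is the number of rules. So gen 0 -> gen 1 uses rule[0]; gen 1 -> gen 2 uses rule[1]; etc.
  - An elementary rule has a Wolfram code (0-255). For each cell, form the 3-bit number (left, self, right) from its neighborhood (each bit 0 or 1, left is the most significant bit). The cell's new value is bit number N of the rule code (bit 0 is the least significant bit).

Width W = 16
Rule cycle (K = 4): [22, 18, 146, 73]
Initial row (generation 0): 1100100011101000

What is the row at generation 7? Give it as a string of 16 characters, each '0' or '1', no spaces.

Gen 0: 1100100011101000
Gen 1 (rule 22): 0011110100001100
Gen 2 (rule 18): 0100000010010010
Gen 3 (rule 146): 1010000101101101
Gen 4 (rule 73): 0000110001101100
Gen 5 (rule 22): 0001001010000010
Gen 6 (rule 18): 0010110001000101
Gen 7 (rule 146): 0100001010101000

Answer: 0100001010101000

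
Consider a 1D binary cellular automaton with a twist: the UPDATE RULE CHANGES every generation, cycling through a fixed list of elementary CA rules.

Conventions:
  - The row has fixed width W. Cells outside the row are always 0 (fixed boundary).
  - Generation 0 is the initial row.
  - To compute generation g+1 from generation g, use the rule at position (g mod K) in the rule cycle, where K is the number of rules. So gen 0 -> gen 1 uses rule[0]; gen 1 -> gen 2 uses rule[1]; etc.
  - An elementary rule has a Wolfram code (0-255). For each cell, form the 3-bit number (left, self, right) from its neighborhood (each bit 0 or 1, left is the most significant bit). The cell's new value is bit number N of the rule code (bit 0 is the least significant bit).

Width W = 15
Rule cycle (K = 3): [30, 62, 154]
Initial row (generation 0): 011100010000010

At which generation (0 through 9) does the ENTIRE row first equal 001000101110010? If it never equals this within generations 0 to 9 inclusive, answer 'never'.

Answer: 9

Derivation:
Gen 0: 011100010000010
Gen 1 (rule 30): 110010111000111
Gen 2 (rule 62): 101111100101100
Gen 3 (rule 154): 001111011001010
Gen 4 (rule 30): 011000010111011
Gen 5 (rule 62): 110100111100110
Gen 6 (rule 154): 100011111011101
Gen 7 (rule 30): 110110000010001
Gen 8 (rule 62): 101101000111011
Gen 9 (rule 154): 001000101110010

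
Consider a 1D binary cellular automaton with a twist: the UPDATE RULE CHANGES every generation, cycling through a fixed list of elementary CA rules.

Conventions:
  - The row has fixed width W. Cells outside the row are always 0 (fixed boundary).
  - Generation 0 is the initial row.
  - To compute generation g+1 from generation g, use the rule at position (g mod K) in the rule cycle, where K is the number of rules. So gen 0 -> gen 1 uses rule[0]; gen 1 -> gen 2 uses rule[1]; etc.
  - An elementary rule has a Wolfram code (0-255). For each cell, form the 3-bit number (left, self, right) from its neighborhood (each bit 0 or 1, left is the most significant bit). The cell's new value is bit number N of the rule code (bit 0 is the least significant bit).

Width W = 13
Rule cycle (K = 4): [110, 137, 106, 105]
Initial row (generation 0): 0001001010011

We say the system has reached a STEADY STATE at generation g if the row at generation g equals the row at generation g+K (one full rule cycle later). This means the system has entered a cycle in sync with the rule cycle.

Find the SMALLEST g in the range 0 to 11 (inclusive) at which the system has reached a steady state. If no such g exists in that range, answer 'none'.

Answer: none

Derivation:
Gen 0: 0001001010011
Gen 1 (rule 110): 0011011110111
Gen 2 (rule 137): 1010011100110
Gen 3 (rule 106): 0100110101110
Gen 4 (rule 105): 0000111011010
Gen 5 (rule 110): 0001101111110
Gen 6 (rule 137): 1101001111100
Gen 7 (rule 106): 1110011000100
Gen 8 (rule 105): 1010011010001
Gen 9 (rule 110): 1110111110011
Gen 10 (rule 137): 1100111100010
Gen 11 (rule 106): 1101100100100
Gen 12 (rule 105): 1111100000001
Gen 13 (rule 110): 1000100000011
Gen 14 (rule 137): 0010001111010
Gen 15 (rule 106): 0100011001100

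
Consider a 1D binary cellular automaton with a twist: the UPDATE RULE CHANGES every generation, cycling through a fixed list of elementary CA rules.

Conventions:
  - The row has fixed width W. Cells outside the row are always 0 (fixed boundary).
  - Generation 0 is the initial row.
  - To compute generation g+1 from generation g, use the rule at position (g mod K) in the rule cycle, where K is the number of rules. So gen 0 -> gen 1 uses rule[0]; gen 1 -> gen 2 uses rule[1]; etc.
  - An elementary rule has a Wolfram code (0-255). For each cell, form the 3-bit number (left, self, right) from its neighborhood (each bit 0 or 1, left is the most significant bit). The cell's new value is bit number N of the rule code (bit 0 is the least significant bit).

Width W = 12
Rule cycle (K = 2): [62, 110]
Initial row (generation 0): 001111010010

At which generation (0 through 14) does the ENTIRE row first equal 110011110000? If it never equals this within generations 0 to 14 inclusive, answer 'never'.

Gen 0: 001111010010
Gen 1 (rule 62): 011000111111
Gen 2 (rule 110): 111001100001
Gen 3 (rule 62): 100111010011
Gen 4 (rule 110): 101101110111
Gen 5 (rule 62): 111011001100
Gen 6 (rule 110): 101111011100
Gen 7 (rule 62): 111000110010
Gen 8 (rule 110): 101001110110
Gen 9 (rule 62): 111111001101
Gen 10 (rule 110): 100001011111
Gen 11 (rule 62): 110011110000
Gen 12 (rule 110): 110110010000
Gen 13 (rule 62): 101101111000
Gen 14 (rule 110): 111111001000

Answer: 11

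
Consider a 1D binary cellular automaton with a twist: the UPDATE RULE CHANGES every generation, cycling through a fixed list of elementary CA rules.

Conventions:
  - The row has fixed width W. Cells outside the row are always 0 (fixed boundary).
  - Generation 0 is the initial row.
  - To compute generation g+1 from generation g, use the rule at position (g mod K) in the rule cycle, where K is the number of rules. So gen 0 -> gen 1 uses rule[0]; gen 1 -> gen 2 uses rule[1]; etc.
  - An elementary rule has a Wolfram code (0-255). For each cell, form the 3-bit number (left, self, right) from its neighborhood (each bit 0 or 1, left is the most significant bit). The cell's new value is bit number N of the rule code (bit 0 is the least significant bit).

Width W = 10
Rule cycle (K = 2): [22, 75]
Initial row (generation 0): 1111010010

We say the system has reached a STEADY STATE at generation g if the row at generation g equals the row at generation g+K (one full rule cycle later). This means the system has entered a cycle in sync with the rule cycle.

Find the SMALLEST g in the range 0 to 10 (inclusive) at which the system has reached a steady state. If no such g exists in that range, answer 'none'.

Gen 0: 1111010010
Gen 1 (rule 22): 0000011111
Gen 2 (rule 75): 1111110001
Gen 3 (rule 22): 0000001011
Gen 4 (rule 75): 1111110011
Gen 5 (rule 22): 0000001100
Gen 6 (rule 75): 1111111101
Gen 7 (rule 22): 0000000001
Gen 8 (rule 75): 1111111110
Gen 9 (rule 22): 0000000001
Gen 10 (rule 75): 1111111110
Gen 11 (rule 22): 0000000001
Gen 12 (rule 75): 1111111110

Answer: 7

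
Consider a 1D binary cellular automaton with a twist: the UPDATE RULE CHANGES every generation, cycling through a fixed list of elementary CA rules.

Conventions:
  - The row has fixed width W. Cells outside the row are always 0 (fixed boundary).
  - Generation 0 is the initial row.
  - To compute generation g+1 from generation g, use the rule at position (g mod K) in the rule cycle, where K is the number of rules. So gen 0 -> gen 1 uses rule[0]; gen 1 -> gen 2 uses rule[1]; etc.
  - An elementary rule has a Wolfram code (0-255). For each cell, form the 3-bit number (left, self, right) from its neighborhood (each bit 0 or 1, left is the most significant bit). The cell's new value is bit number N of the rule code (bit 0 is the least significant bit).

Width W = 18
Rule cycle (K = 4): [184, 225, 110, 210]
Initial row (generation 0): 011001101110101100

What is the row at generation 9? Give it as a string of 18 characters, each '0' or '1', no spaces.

Answer: 011010001111101010

Derivation:
Gen 0: 011001101110101100
Gen 1 (rule 184): 010101011101011010
Gen 2 (rule 225): 001010101110101100
Gen 3 (rule 110): 011111111011111100
Gen 4 (rule 210): 101111111001111110
Gen 5 (rule 184): 011111110101111101
Gen 6 (rule 225): 001111111010111110
Gen 7 (rule 110): 011000001111100010
Gen 8 (rule 210): 101100010111110101
Gen 9 (rule 184): 011010001111101010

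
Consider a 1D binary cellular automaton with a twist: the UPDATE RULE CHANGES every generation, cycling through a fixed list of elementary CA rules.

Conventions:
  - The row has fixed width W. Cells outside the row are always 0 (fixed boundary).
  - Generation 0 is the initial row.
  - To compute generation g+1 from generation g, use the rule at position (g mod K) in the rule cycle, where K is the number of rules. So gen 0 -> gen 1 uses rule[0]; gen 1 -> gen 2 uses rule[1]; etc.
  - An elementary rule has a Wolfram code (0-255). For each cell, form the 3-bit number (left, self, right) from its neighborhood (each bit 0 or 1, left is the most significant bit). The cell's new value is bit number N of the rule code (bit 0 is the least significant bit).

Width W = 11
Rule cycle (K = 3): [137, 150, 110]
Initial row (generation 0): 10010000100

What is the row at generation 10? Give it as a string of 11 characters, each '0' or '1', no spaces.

Gen 0: 10010000100
Gen 1 (rule 137): 00000110001
Gen 2 (rule 150): 00001001011
Gen 3 (rule 110): 00011011111
Gen 4 (rule 137): 11010011110
Gen 5 (rule 150): 00011101101
Gen 6 (rule 110): 00110111111
Gen 7 (rule 137): 10100111110
Gen 8 (rule 150): 10111011101
Gen 9 (rule 110): 11101110111
Gen 10 (rule 137): 11001100110

Answer: 11001100110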